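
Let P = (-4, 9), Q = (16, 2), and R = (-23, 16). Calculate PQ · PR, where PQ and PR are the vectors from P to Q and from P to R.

-429

PQ = Q − P = (20, -7)
PR = R − P = (-19, 7)
PQ · PR = 20·(-19) + (-7)·7 = -380 - 49 = -429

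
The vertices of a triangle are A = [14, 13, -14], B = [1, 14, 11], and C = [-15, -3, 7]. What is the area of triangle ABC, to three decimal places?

330.800

AB = (-13, 1, 25),  AC = (-29, -16, 21)
i: 1·21 - 25·(-16) = 21 - (-400) = 421
j: 25·(-29) - (-13)·21 = -725 - (-273) = -452
k: (-13)·(-16) - 1·(-29) = 208 - (-29) = 237
AB × AC = (421, -452, 237)
|AB × AC| = √437714 ≈ 661.5996
area = ½ · 661.5996 ≈ 330.800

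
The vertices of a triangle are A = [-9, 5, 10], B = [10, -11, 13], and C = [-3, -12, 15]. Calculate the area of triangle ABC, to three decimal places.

120.726

AB = (19, -16, 3),  AC = (6, -17, 5)
i: (-16)·5 - 3·(-17) = -80 - (-51) = -29
j: 3·6 - 19·5 = 18 - 95 = -77
k: 19·(-17) - (-16)·6 = -323 - (-96) = -227
AB × AC = (-29, -77, -227)
|AB × AC| = √58299 ≈ 241.4519
area = ½ · 241.4519 ≈ 120.726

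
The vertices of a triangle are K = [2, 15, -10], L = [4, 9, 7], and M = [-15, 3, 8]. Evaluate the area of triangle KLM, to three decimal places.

KL = (2, -6, 17),  KM = (-17, -12, 18)
i: (-6)·18 - 17·(-12) = -108 - (-204) = 96
j: 17·(-17) - 2·18 = -289 - 36 = -325
k: 2·(-12) - (-6)·(-17) = -24 - 102 = -126
KL × KM = (96, -325, -126)
|KL × KM| = √130717 ≈ 361.5481
area = ½ · 361.5481 ≈ 180.774

180.774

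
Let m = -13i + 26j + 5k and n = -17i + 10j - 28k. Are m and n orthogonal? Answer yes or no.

no

m · n = (-13)·(-17) + 26·10 + 5·(-28) = 221 + 260 - 140 = 341
Nonzero, so the vectors are not orthogonal.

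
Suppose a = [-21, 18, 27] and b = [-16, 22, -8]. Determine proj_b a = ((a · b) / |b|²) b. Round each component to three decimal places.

a · b = (-21)·(-16) + 18·22 + 27·(-8) = 336 + 396 - 216 = 516
|b|² = 256 + 484 + 64 = 804
proj_b a = (516/804) · (-16, 22, -8) ≈ (-10.269, 14.119, -5.134)

(-10.269, 14.119, -5.134)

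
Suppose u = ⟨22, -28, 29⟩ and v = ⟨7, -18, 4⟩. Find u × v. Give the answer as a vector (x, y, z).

(410, 115, -200)

i: (-28)·4 - 29·(-18) = -112 - (-522) = 410
j: 29·7 - 22·4 = 203 - 88 = 115
k: 22·(-18) - (-28)·7 = -396 - (-196) = -200
u × v = (410, 115, -200)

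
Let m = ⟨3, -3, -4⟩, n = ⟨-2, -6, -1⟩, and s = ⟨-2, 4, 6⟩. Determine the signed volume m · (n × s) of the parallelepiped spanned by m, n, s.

-58

n × s:
i: (-6)·6 - (-1)·4 = -36 - (-4) = -32
j: (-1)·(-2) - (-2)·6 = 2 - (-12) = 14
k: (-2)·4 - (-6)·(-2) = -8 - 12 = -20
n × s = (-32, 14, -20)
m · (n × s) = 3·(-32) + (-3)·14 + (-4)·(-20) = -96 - 42 + 80 = -58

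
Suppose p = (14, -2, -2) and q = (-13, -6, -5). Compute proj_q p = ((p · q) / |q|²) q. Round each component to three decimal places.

p · q = 14·(-13) + (-2)·(-6) + (-2)·(-5) = -182 + 12 + 10 = -160
|q|² = 169 + 36 + 25 = 230
proj_q p = (-160/230) · (-13, -6, -5) ≈ (9.043, 4.174, 3.478)

(9.043, 4.174, 3.478)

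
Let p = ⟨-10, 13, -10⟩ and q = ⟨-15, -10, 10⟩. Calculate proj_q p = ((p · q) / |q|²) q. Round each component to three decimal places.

(2.824, 1.882, -1.882)

p · q = (-10)·(-15) + 13·(-10) + (-10)·10 = 150 - 130 - 100 = -80
|q|² = 225 + 100 + 100 = 425
proj_q p = (-80/425) · (-15, -10, 10) ≈ (2.824, 1.882, -1.882)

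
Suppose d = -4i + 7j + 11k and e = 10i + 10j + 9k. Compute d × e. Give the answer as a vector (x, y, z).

i: 7·9 - 11·10 = 63 - 110 = -47
j: 11·10 - (-4)·9 = 110 - (-36) = 146
k: (-4)·10 - 7·10 = -40 - 70 = -110
d × e = (-47, 146, -110)

(-47, 146, -110)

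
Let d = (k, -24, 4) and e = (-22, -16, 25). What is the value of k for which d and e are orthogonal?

d · e = k·(-22) + (-24)·(-16) + 4·25 = 484 - 22k
Set equal to 0: -22k = -484, so k = 22.

22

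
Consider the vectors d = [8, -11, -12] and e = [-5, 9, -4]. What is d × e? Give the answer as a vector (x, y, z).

(152, 92, 17)

i: (-11)·(-4) - (-12)·9 = 44 - (-108) = 152
j: (-12)·(-5) - 8·(-4) = 60 - (-32) = 92
k: 8·9 - (-11)·(-5) = 72 - 55 = 17
d × e = (152, 92, 17)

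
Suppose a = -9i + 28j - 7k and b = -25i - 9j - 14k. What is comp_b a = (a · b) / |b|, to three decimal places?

a · b = (-9)·(-25) + 28·(-9) + (-7)·(-14) = 225 - 252 + 98 = 71
|b| = √(625 + 81 + 196) = √902 ≈ 30.0333
comp_b a = 71 / √902 ≈ 2.364

2.364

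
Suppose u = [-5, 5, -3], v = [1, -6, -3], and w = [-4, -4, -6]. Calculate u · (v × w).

54

v × w:
i: (-6)·(-6) - (-3)·(-4) = 36 - 12 = 24
j: (-3)·(-4) - 1·(-6) = 12 - (-6) = 18
k: 1·(-4) - (-6)·(-4) = -4 - 24 = -28
v × w = (24, 18, -28)
u · (v × w) = (-5)·24 + 5·18 + (-3)·(-28) = -120 + 90 + 84 = 54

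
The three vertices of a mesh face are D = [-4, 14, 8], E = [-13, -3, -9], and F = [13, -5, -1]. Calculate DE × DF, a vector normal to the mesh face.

DE = (-9, -17, -17)
DF = (17, -19, -9)
i: (-17)·(-9) - (-17)·(-19) = 153 - 323 = -170
j: (-17)·17 - (-9)·(-9) = -289 - 81 = -370
k: (-9)·(-19) - (-17)·17 = 171 - (-289) = 460
DE × DF = (-170, -370, 460)

(-170, -370, 460)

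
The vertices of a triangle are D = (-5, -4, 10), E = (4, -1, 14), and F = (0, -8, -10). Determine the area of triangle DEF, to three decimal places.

105.519

DE = (9, 3, 4),  DF = (5, -4, -20)
i: 3·(-20) - 4·(-4) = -60 - (-16) = -44
j: 4·5 - 9·(-20) = 20 - (-180) = 200
k: 9·(-4) - 3·5 = -36 - 15 = -51
DE × DF = (-44, 200, -51)
|DE × DF| = √44537 ≈ 211.0379
area = ½ · 211.0379 ≈ 105.519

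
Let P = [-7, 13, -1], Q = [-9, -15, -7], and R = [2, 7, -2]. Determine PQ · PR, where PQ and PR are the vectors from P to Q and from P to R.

156

PQ = Q − P = (-2, -28, -6)
PR = R − P = (9, -6, -1)
PQ · PR = (-2)·9 + (-28)·(-6) + (-6)·(-1) = -18 + 168 + 6 = 156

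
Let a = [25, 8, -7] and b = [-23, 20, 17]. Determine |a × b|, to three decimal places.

783.408

i: 8·17 - (-7)·20 = 136 - (-140) = 276
j: (-7)·(-23) - 25·17 = 161 - 425 = -264
k: 25·20 - 8·(-23) = 500 - (-184) = 684
a × b = (276, -264, 684)
|a × b| = √(276² + (-264)² + 684²) = √613728 ≈ 783.4079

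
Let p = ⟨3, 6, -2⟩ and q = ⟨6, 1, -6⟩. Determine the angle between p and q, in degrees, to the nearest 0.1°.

p · q = 3·6 + 6·1 + (-2)·(-6) = 18 + 6 + 12 = 36
|p|² = 9 + 36 + 4 = 49,  |p| = √49 ≈ 7.000000
|q|² = 36 + 1 + 36 = 73,  |q| = √73 ≈ 8.544004
cos θ = 36 / (7.000000 · 8.544004) ≈ 0.60193
θ = arccos(0.60193) ≈ 53.0°

53.0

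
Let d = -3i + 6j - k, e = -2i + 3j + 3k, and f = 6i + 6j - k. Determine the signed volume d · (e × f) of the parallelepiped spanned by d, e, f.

189

e × f:
i: 3·(-1) - 3·6 = -3 - 18 = -21
j: 3·6 - (-2)·(-1) = 18 - 2 = 16
k: (-2)·6 - 3·6 = -12 - 18 = -30
e × f = (-21, 16, -30)
d · (e × f) = (-3)·(-21) + 6·16 + (-1)·(-30) = 63 + 96 + 30 = 189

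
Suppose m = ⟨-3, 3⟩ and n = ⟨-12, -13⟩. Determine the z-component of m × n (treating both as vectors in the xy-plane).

(-3)·(-13) - 3·(-12) = 39 - (-36) = 75

75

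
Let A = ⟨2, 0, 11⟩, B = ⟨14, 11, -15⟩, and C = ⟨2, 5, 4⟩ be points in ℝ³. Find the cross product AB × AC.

AB = (12, 11, -26)
AC = (0, 5, -7)
i: 11·(-7) - (-26)·5 = -77 - (-130) = 53
j: (-26)·0 - 12·(-7) = 0 - (-84) = 84
k: 12·5 - 11·0 = 60 - 0 = 60
AB × AC = (53, 84, 60)

(53, 84, 60)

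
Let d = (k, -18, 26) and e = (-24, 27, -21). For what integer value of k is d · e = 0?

-43

d · e = k·(-24) + (-18)·27 + 26·(-21) = -1032 - 24k
Set equal to 0: -24k = 1032, so k = -43.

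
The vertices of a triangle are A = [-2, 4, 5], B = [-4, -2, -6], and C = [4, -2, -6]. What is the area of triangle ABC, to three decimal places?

AB = (-2, -6, -11),  AC = (6, -6, -11)
i: (-6)·(-11) - (-11)·(-6) = 66 - 66 = 0
j: (-11)·6 - (-2)·(-11) = -66 - 22 = -88
k: (-2)·(-6) - (-6)·6 = 12 - (-36) = 48
AB × AC = (0, -88, 48)
|AB × AC| = √10048 ≈ 100.2397
area = ½ · 100.2397 ≈ 50.120

50.120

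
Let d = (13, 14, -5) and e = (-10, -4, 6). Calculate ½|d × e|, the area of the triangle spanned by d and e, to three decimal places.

i: 14·6 - (-5)·(-4) = 84 - 20 = 64
j: (-5)·(-10) - 13·6 = 50 - 78 = -28
k: 13·(-4) - 14·(-10) = -52 - (-140) = 88
d × e = (64, -28, 88)
|d × e| = √(64² + (-28)² + 88²) = √12624 ≈ 112.3566
area = ½ · 112.3566 ≈ 56.178

56.178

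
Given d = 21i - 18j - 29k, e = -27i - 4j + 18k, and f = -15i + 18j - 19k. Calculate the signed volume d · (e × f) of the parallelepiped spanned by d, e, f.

e × f:
i: (-4)·(-19) - 18·18 = 76 - 324 = -248
j: 18·(-15) - (-27)·(-19) = -270 - 513 = -783
k: (-27)·18 - (-4)·(-15) = -486 - 60 = -546
e × f = (-248, -783, -546)
d · (e × f) = 21·(-248) + (-18)·(-783) + (-29)·(-546) = -5208 + 14094 + 15834 = 24720

24720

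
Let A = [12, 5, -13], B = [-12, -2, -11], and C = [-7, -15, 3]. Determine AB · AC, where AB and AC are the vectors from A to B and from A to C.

AB = B − A = (-24, -7, 2)
AC = C − A = (-19, -20, 16)
AB · AC = (-24)·(-19) + (-7)·(-20) + 2·16 = 456 + 140 + 32 = 628

628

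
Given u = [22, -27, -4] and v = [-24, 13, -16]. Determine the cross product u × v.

i: (-27)·(-16) - (-4)·13 = 432 - (-52) = 484
j: (-4)·(-24) - 22·(-16) = 96 - (-352) = 448
k: 22·13 - (-27)·(-24) = 286 - 648 = -362
u × v = (484, 448, -362)

(484, 448, -362)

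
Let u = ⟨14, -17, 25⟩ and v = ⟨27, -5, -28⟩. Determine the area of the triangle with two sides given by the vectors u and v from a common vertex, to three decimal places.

642.458

i: (-17)·(-28) - 25·(-5) = 476 - (-125) = 601
j: 25·27 - 14·(-28) = 675 - (-392) = 1067
k: 14·(-5) - (-17)·27 = -70 - (-459) = 389
u × v = (601, 1067, 389)
|u × v| = √(601² + 1067² + 389²) = √1651011 ≈ 1284.9167
area = ½ · 1284.9167 ≈ 642.458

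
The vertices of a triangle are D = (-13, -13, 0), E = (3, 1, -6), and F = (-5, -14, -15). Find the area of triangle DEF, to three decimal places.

DE = (16, 14, -6),  DF = (8, -1, -15)
i: 14·(-15) - (-6)·(-1) = -210 - 6 = -216
j: (-6)·8 - 16·(-15) = -48 - (-240) = 192
k: 16·(-1) - 14·8 = -16 - 112 = -128
DE × DF = (-216, 192, -128)
|DE × DF| = √99904 ≈ 316.0759
area = ½ · 316.0759 ≈ 158.038

158.038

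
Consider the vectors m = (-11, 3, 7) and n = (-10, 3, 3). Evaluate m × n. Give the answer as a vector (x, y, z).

(-12, -37, -3)

i: 3·3 - 7·3 = 9 - 21 = -12
j: 7·(-10) - (-11)·3 = -70 - (-33) = -37
k: (-11)·3 - 3·(-10) = -33 - (-30) = -3
m × n = (-12, -37, -3)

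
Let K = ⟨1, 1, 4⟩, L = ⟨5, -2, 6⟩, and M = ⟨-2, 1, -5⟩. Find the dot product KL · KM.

-30

KL = L − K = (4, -3, 2)
KM = M − K = (-3, 0, -9)
KL · KM = 4·(-3) + (-3)·0 + 2·(-9) = -12 + 0 - 18 = -30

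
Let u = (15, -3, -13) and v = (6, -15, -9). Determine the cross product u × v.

(-168, 57, -207)

i: (-3)·(-9) - (-13)·(-15) = 27 - 195 = -168
j: (-13)·6 - 15·(-9) = -78 - (-135) = 57
k: 15·(-15) - (-3)·6 = -225 - (-18) = -207
u × v = (-168, 57, -207)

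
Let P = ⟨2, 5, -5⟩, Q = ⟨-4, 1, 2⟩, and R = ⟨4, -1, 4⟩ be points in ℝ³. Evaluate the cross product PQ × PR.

(6, 68, 44)

PQ = (-6, -4, 7)
PR = (2, -6, 9)
i: (-4)·9 - 7·(-6) = -36 - (-42) = 6
j: 7·2 - (-6)·9 = 14 - (-54) = 68
k: (-6)·(-6) - (-4)·2 = 36 - (-8) = 44
PQ × PR = (6, 68, 44)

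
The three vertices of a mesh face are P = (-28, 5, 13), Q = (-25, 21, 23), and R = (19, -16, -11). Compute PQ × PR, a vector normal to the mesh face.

(-174, 542, -815)

PQ = (3, 16, 10)
PR = (47, -21, -24)
i: 16·(-24) - 10·(-21) = -384 - (-210) = -174
j: 10·47 - 3·(-24) = 470 - (-72) = 542
k: 3·(-21) - 16·47 = -63 - 752 = -815
PQ × PR = (-174, 542, -815)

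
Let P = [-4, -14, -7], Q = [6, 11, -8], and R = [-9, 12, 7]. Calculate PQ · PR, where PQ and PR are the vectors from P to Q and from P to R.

586

PQ = Q − P = (10, 25, -1)
PR = R − P = (-5, 26, 14)
PQ · PR = 10·(-5) + 25·26 + (-1)·14 = -50 + 650 - 14 = 586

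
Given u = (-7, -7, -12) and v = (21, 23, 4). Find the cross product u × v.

i: (-7)·4 - (-12)·23 = -28 - (-276) = 248
j: (-12)·21 - (-7)·4 = -252 - (-28) = -224
k: (-7)·23 - (-7)·21 = -161 - (-147) = -14
u × v = (248, -224, -14)

(248, -224, -14)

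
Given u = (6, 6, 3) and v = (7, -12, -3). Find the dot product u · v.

u · v = 6·7 + 6·(-12) + 3·(-3) = 42 - 72 - 9 = -39

-39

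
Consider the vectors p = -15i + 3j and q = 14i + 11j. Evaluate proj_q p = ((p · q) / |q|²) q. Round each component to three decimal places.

p · q = (-15)·14 + 3·11 = -210 + 33 = -177
|q|² = 196 + 121 = 317
proj_q p = (-177/317) · (14, 11) ≈ (-7.817, -6.142)

(-7.817, -6.142)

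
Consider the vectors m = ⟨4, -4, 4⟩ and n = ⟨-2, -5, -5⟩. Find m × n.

i: (-4)·(-5) - 4·(-5) = 20 - (-20) = 40
j: 4·(-2) - 4·(-5) = -8 - (-20) = 12
k: 4·(-5) - (-4)·(-2) = -20 - 8 = -28
m × n = (40, 12, -28)

(40, 12, -28)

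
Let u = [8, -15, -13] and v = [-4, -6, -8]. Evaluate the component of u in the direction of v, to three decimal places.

u · v = 8·(-4) + (-15)·(-6) + (-13)·(-8) = -32 + 90 + 104 = 162
|v| = √(16 + 36 + 64) = √116 ≈ 10.7703
comp_v u = 162 / √116 ≈ 15.041

15.041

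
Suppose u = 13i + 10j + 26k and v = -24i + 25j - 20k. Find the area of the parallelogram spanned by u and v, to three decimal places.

1083.615

i: 10·(-20) - 26·25 = -200 - 650 = -850
j: 26·(-24) - 13·(-20) = -624 - (-260) = -364
k: 13·25 - 10·(-24) = 325 - (-240) = 565
u × v = (-850, -364, 565)
|u × v| = √((-850)² + (-364)² + 565²) = √1174221 ≈ 1083.6148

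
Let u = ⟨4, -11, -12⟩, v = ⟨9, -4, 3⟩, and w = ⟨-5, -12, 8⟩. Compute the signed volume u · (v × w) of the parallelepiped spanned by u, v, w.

2509

v × w:
i: (-4)·8 - 3·(-12) = -32 - (-36) = 4
j: 3·(-5) - 9·8 = -15 - 72 = -87
k: 9·(-12) - (-4)·(-5) = -108 - 20 = -128
v × w = (4, -87, -128)
u · (v × w) = 4·4 + (-11)·(-87) + (-12)·(-128) = 16 + 957 + 1536 = 2509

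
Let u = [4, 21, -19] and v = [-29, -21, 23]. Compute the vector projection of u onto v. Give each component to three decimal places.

u · v = 4·(-29) + 21·(-21) + (-19)·23 = -116 - 441 - 437 = -994
|v|² = 841 + 441 + 529 = 1811
proj_v u = (-994/1811) · (-29, -21, 23) ≈ (15.917, 11.526, -12.624)

(15.917, 11.526, -12.624)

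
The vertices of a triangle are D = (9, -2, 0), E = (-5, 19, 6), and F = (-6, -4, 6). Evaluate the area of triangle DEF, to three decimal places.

184.884

DE = (-14, 21, 6),  DF = (-15, -2, 6)
i: 21·6 - 6·(-2) = 126 - (-12) = 138
j: 6·(-15) - (-14)·6 = -90 - (-84) = -6
k: (-14)·(-2) - 21·(-15) = 28 - (-315) = 343
DE × DF = (138, -6, 343)
|DE × DF| = √136729 ≈ 369.7688
area = ½ · 369.7688 ≈ 184.884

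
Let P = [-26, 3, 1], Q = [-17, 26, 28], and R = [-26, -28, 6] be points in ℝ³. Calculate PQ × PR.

PQ = (9, 23, 27)
PR = (0, -31, 5)
i: 23·5 - 27·(-31) = 115 - (-837) = 952
j: 27·0 - 9·5 = 0 - 45 = -45
k: 9·(-31) - 23·0 = -279 - 0 = -279
PQ × PR = (952, -45, -279)

(952, -45, -279)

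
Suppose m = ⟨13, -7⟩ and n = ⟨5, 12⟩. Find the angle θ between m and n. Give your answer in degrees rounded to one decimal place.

m · n = 13·5 + (-7)·12 = 65 - 84 = -19
|m|² = 169 + 49 = 218,  |m| = √218 ≈ 14.764823
|n|² = 25 + 144 = 169,  |n| = √169 ≈ 13.000000
cos θ = -19 / (14.764823 · 13.000000) ≈ -0.09899
θ = arccos(-0.09899) ≈ 95.7°

95.7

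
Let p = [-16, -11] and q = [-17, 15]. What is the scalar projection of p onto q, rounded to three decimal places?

4.720

p · q = (-16)·(-17) + (-11)·15 = 272 - 165 = 107
|q| = √(289 + 225) = √514 ≈ 22.6716
comp_q p = 107 / √514 ≈ 4.720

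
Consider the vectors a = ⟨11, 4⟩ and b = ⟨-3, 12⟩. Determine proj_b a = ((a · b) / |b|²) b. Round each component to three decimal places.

(-0.294, 1.176)

a · b = 11·(-3) + 4·12 = -33 + 48 = 15
|b|² = 9 + 144 = 153
proj_b a = (15/153) · (-3, 12) ≈ (-0.294, 1.176)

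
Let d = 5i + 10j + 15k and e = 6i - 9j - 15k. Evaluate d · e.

-285

d · e = 5·6 + 10·(-9) + 15·(-15) = 30 - 90 - 225 = -285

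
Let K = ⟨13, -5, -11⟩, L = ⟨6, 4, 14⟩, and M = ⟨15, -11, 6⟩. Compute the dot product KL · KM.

357

KL = L − K = (-7, 9, 25)
KM = M − K = (2, -6, 17)
KL · KM = (-7)·2 + 9·(-6) + 25·17 = -14 - 54 + 425 = 357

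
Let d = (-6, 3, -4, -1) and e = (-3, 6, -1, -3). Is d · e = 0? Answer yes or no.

d · e = (-6)·(-3) + 3·6 + (-4)·(-1) + (-1)·(-3) = 18 + 18 + 4 + 3 = 43
Nonzero, so the vectors are not orthogonal.

no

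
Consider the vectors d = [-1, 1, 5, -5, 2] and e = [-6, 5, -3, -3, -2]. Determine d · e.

d · e = (-1)·(-6) + 1·5 + 5·(-3) + (-5)·(-3) + 2·(-2) = 6 + 5 - 15 + 15 - 4 = 7

7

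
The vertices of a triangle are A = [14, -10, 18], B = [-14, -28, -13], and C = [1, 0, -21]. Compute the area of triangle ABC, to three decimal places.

663.902

AB = (-28, -18, -31),  AC = (-13, 10, -39)
i: (-18)·(-39) - (-31)·10 = 702 - (-310) = 1012
j: (-31)·(-13) - (-28)·(-39) = 403 - 1092 = -689
k: (-28)·10 - (-18)·(-13) = -280 - 234 = -514
AB × AC = (1012, -689, -514)
|AB × AC| = √1763061 ≈ 1327.8031
area = ½ · 1327.8031 ≈ 663.902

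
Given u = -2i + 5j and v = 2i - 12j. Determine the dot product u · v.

-64

u · v = (-2)·2 + 5·(-12) = -4 - 60 = -64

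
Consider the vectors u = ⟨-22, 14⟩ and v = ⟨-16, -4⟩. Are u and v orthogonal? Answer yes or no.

no

u · v = (-22)·(-16) + 14·(-4) = 352 - 56 = 296
Nonzero, so the vectors are not orthogonal.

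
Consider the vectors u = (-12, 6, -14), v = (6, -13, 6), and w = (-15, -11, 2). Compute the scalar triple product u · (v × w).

v × w:
i: (-13)·2 - 6·(-11) = -26 - (-66) = 40
j: 6·(-15) - 6·2 = -90 - 12 = -102
k: 6·(-11) - (-13)·(-15) = -66 - 195 = -261
v × w = (40, -102, -261)
u · (v × w) = (-12)·40 + 6·(-102) + (-14)·(-261) = -480 - 612 + 3654 = 2562

2562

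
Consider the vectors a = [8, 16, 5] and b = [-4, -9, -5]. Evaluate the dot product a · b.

a · b = 8·(-4) + 16·(-9) + 5·(-5) = -32 - 144 - 25 = -201

-201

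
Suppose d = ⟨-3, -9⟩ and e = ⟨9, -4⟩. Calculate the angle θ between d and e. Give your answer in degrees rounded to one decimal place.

84.5

d · e = (-3)·9 + (-9)·(-4) = -27 + 36 = 9
|d|² = 9 + 81 = 90,  |d| = √90 ≈ 9.486833
|e|² = 81 + 16 = 97,  |e| = √97 ≈ 9.848858
cos θ = 9 / (9.486833 · 9.848858) ≈ 0.09632
θ = arccos(0.09632) ≈ 84.5°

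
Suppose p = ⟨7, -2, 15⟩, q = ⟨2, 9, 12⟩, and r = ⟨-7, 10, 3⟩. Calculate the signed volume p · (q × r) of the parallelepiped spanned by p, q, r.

q × r:
i: 9·3 - 12·10 = 27 - 120 = -93
j: 12·(-7) - 2·3 = -84 - 6 = -90
k: 2·10 - 9·(-7) = 20 - (-63) = 83
q × r = (-93, -90, 83)
p · (q × r) = 7·(-93) + (-2)·(-90) + 15·83 = -651 + 180 + 1245 = 774

774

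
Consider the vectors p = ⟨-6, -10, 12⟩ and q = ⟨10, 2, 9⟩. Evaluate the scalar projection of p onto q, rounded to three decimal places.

p · q = (-6)·10 + (-10)·2 + 12·9 = -60 - 20 + 108 = 28
|q| = √(100 + 4 + 81) = √185 ≈ 13.6015
comp_q p = 28 / √185 ≈ 2.059

2.059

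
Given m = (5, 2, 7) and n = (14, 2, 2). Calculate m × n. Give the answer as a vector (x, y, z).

(-10, 88, -18)

i: 2·2 - 7·2 = 4 - 14 = -10
j: 7·14 - 5·2 = 98 - 10 = 88
k: 5·2 - 2·14 = 10 - 28 = -18
m × n = (-10, 88, -18)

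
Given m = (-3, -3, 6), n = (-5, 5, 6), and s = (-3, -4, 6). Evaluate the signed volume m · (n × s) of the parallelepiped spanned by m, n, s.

n × s:
i: 5·6 - 6·(-4) = 30 - (-24) = 54
j: 6·(-3) - (-5)·6 = -18 - (-30) = 12
k: (-5)·(-4) - 5·(-3) = 20 - (-15) = 35
n × s = (54, 12, 35)
m · (n × s) = (-3)·54 + (-3)·12 + 6·35 = -162 - 36 + 210 = 12

12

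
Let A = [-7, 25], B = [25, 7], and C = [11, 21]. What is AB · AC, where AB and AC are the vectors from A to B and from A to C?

648

AB = B − A = (32, -18)
AC = C − A = (18, -4)
AB · AC = 32·18 + (-18)·(-4) = 576 + 72 = 648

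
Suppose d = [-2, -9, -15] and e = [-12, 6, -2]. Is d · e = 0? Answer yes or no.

d · e = (-2)·(-12) + (-9)·6 + (-15)·(-2) = 24 - 54 + 30 = 0
Zero, so the vectors are orthogonal.

yes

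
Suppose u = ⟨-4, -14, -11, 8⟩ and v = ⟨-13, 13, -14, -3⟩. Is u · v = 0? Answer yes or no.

u · v = (-4)·(-13) + (-14)·13 + (-11)·(-14) + 8·(-3) = 52 - 182 + 154 - 24 = 0
Zero, so the vectors are orthogonal.

yes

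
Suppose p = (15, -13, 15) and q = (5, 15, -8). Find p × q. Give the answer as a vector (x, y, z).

i: (-13)·(-8) - 15·15 = 104 - 225 = -121
j: 15·5 - 15·(-8) = 75 - (-120) = 195
k: 15·15 - (-13)·5 = 225 - (-65) = 290
p × q = (-121, 195, 290)

(-121, 195, 290)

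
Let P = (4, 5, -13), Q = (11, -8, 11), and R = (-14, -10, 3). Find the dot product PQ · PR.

453

PQ = Q − P = (7, -13, 24)
PR = R − P = (-18, -15, 16)
PQ · PR = 7·(-18) + (-13)·(-15) + 24·16 = -126 + 195 + 384 = 453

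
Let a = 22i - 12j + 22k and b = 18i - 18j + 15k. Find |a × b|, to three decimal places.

288.811

i: (-12)·15 - 22·(-18) = -180 - (-396) = 216
j: 22·18 - 22·15 = 396 - 330 = 66
k: 22·(-18) - (-12)·18 = -396 - (-216) = -180
a × b = (216, 66, -180)
|a × b| = √(216² + 66² + (-180)²) = √83412 ≈ 288.8114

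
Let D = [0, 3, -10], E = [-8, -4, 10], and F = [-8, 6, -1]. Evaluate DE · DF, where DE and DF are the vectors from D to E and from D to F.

DE = E − D = (-8, -7, 20)
DF = F − D = (-8, 3, 9)
DE · DF = (-8)·(-8) + (-7)·3 + 20·9 = 64 - 21 + 180 = 223

223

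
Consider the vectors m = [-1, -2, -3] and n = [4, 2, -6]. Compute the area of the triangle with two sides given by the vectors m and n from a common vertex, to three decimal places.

i: (-2)·(-6) - (-3)·2 = 12 - (-6) = 18
j: (-3)·4 - (-1)·(-6) = -12 - 6 = -18
k: (-1)·2 - (-2)·4 = -2 - (-8) = 6
m × n = (18, -18, 6)
|m × n| = √(18² + (-18)² + 6²) = √684 ≈ 26.1534
area = ½ · 26.1534 ≈ 13.077

13.077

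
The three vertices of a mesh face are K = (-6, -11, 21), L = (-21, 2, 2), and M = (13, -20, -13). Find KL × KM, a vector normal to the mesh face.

(-613, -871, -112)

KL = (-15, 13, -19)
KM = (19, -9, -34)
i: 13·(-34) - (-19)·(-9) = -442 - 171 = -613
j: (-19)·19 - (-15)·(-34) = -361 - 510 = -871
k: (-15)·(-9) - 13·19 = 135 - 247 = -112
KL × KM = (-613, -871, -112)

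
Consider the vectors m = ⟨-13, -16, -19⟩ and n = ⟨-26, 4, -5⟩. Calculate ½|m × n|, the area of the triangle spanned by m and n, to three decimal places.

326.880

i: (-16)·(-5) - (-19)·4 = 80 - (-76) = 156
j: (-19)·(-26) - (-13)·(-5) = 494 - 65 = 429
k: (-13)·4 - (-16)·(-26) = -52 - 416 = -468
m × n = (156, 429, -468)
|m × n| = √(156² + 429² + (-468)²) = √427401 ≈ 653.7591
area = ½ · 653.7591 ≈ 326.880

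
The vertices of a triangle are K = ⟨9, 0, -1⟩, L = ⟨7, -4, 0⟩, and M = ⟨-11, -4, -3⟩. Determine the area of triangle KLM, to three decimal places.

38.419

KL = (-2, -4, 1),  KM = (-20, -4, -2)
i: (-4)·(-2) - 1·(-4) = 8 - (-4) = 12
j: 1·(-20) - (-2)·(-2) = -20 - 4 = -24
k: (-2)·(-4) - (-4)·(-20) = 8 - 80 = -72
KL × KM = (12, -24, -72)
|KL × KM| = √5904 ≈ 76.8375
area = ½ · 76.8375 ≈ 38.419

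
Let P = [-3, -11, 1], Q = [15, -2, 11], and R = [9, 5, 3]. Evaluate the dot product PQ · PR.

PQ = Q − P = (18, 9, 10)
PR = R − P = (12, 16, 2)
PQ · PR = 18·12 + 9·16 + 10·2 = 216 + 144 + 20 = 380

380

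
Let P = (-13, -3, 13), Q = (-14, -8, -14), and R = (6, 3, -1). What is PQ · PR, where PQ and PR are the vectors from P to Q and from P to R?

PQ = Q − P = (-1, -5, -27)
PR = R − P = (19, 6, -14)
PQ · PR = (-1)·19 + (-5)·6 + (-27)·(-14) = -19 - 30 + 378 = 329

329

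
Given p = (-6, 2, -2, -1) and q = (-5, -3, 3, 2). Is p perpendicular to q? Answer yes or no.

no

p · q = (-6)·(-5) + 2·(-3) + (-2)·3 + (-1)·2 = 30 - 6 - 6 - 2 = 16
Nonzero, so the vectors are not orthogonal.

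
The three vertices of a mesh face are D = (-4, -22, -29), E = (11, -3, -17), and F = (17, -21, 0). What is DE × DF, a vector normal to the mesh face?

DE = (15, 19, 12)
DF = (21, 1, 29)
i: 19·29 - 12·1 = 551 - 12 = 539
j: 12·21 - 15·29 = 252 - 435 = -183
k: 15·1 - 19·21 = 15 - 399 = -384
DE × DF = (539, -183, -384)

(539, -183, -384)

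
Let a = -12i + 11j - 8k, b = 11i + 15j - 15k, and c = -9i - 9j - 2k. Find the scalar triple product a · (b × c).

3419

b × c:
i: 15·(-2) - (-15)·(-9) = -30 - 135 = -165
j: (-15)·(-9) - 11·(-2) = 135 - (-22) = 157
k: 11·(-9) - 15·(-9) = -99 - (-135) = 36
b × c = (-165, 157, 36)
a · (b × c) = (-12)·(-165) + 11·157 + (-8)·36 = 1980 + 1727 - 288 = 3419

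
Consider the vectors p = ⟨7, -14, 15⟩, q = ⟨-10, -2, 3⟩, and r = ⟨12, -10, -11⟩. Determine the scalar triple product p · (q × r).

q × r:
i: (-2)·(-11) - 3·(-10) = 22 - (-30) = 52
j: 3·12 - (-10)·(-11) = 36 - 110 = -74
k: (-10)·(-10) - (-2)·12 = 100 - (-24) = 124
q × r = (52, -74, 124)
p · (q × r) = 7·52 + (-14)·(-74) + 15·124 = 364 + 1036 + 1860 = 3260

3260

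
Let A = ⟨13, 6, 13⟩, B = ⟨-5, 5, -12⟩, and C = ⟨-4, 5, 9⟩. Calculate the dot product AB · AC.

407

AB = B − A = (-18, -1, -25)
AC = C − A = (-17, -1, -4)
AB · AC = (-18)·(-17) + (-1)·(-1) + (-25)·(-4) = 306 + 1 + 100 = 407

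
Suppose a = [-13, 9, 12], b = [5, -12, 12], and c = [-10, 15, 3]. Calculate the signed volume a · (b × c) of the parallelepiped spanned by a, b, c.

1053

b × c:
i: (-12)·3 - 12·15 = -36 - 180 = -216
j: 12·(-10) - 5·3 = -120 - 15 = -135
k: 5·15 - (-12)·(-10) = 75 - 120 = -45
b × c = (-216, -135, -45)
a · (b × c) = (-13)·(-216) + 9·(-135) + 12·(-45) = 2808 - 1215 - 540 = 1053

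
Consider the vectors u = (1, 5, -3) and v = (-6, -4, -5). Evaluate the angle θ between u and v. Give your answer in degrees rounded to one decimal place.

102.2

u · v = 1·(-6) + 5·(-4) + (-3)·(-5) = -6 - 20 + 15 = -11
|u|² = 1 + 25 + 9 = 35,  |u| = √35 ≈ 5.916080
|v|² = 36 + 16 + 25 = 77,  |v| = √77 ≈ 8.774964
cos θ = -11 / (5.916080 · 8.774964) ≈ -0.21189
θ = arccos(-0.21189) ≈ 102.2°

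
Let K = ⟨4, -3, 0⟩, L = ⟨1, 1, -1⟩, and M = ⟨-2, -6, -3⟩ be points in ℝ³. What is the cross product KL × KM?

(-15, -3, 33)

KL = (-3, 4, -1)
KM = (-6, -3, -3)
i: 4·(-3) - (-1)·(-3) = -12 - 3 = -15
j: (-1)·(-6) - (-3)·(-3) = 6 - 9 = -3
k: (-3)·(-3) - 4·(-6) = 9 - (-24) = 33
KL × KM = (-15, -3, 33)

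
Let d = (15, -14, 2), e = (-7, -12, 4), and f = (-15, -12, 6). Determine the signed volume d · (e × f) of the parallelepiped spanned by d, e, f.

e × f:
i: (-12)·6 - 4·(-12) = -72 - (-48) = -24
j: 4·(-15) - (-7)·6 = -60 - (-42) = -18
k: (-7)·(-12) - (-12)·(-15) = 84 - 180 = -96
e × f = (-24, -18, -96)
d · (e × f) = 15·(-24) + (-14)·(-18) + 2·(-96) = -360 + 252 - 192 = -300

-300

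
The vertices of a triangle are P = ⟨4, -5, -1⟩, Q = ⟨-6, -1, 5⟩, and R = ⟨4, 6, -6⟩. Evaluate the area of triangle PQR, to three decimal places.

PQ = (-10, 4, 6),  PR = (0, 11, -5)
i: 4·(-5) - 6·11 = -20 - 66 = -86
j: 6·0 - (-10)·(-5) = 0 - 50 = -50
k: (-10)·11 - 4·0 = -110 - 0 = -110
PQ × PR = (-86, -50, -110)
|PQ × PR| = √21996 ≈ 148.3105
area = ½ · 148.3105 ≈ 74.155

74.155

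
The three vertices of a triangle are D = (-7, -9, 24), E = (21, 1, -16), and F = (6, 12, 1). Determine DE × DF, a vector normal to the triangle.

DE = (28, 10, -40)
DF = (13, 21, -23)
i: 10·(-23) - (-40)·21 = -230 - (-840) = 610
j: (-40)·13 - 28·(-23) = -520 - (-644) = 124
k: 28·21 - 10·13 = 588 - 130 = 458
DE × DF = (610, 124, 458)

(610, 124, 458)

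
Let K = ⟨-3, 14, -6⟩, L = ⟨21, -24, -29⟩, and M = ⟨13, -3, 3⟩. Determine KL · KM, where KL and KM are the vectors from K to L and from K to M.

KL = L − K = (24, -38, -23)
KM = M − K = (16, -17, 9)
KL · KM = 24·16 + (-38)·(-17) + (-23)·9 = 384 + 646 - 207 = 823

823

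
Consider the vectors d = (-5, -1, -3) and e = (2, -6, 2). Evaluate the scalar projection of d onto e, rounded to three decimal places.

-1.508

d · e = (-5)·2 + (-1)·(-6) + (-3)·2 = -10 + 6 - 6 = -10
|e| = √(4 + 36 + 4) = √44 ≈ 6.6332
comp_e d = -10 / √44 ≈ -1.508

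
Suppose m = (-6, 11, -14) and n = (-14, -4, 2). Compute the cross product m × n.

i: 11·2 - (-14)·(-4) = 22 - 56 = -34
j: (-14)·(-14) - (-6)·2 = 196 - (-12) = 208
k: (-6)·(-4) - 11·(-14) = 24 - (-154) = 178
m × n = (-34, 208, 178)

(-34, 208, 178)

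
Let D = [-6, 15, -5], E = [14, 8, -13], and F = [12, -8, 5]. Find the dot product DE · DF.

441

DE = E − D = (20, -7, -8)
DF = F − D = (18, -23, 10)
DE · DF = 20·18 + (-7)·(-23) + (-8)·10 = 360 + 161 - 80 = 441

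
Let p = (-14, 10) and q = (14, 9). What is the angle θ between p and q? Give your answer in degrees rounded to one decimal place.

p · q = (-14)·14 + 10·9 = -196 + 90 = -106
|p|² = 196 + 100 = 296,  |p| = √296 ≈ 17.204651
|q|² = 196 + 81 = 277,  |q| = √277 ≈ 16.643317
cos θ = -106 / (17.204651 · 16.643317) ≈ -0.37019
θ = arccos(-0.37019) ≈ 111.7°

111.7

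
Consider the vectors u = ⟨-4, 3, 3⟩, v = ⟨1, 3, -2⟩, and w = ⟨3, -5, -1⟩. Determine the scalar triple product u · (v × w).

v × w:
i: 3·(-1) - (-2)·(-5) = -3 - 10 = -13
j: (-2)·3 - 1·(-1) = -6 - (-1) = -5
k: 1·(-5) - 3·3 = -5 - 9 = -14
v × w = (-13, -5, -14)
u · (v × w) = (-4)·(-13) + 3·(-5) + 3·(-14) = 52 - 15 - 42 = -5

-5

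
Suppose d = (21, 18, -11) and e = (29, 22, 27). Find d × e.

(728, -886, -60)

i: 18·27 - (-11)·22 = 486 - (-242) = 728
j: (-11)·29 - 21·27 = -319 - 567 = -886
k: 21·22 - 18·29 = 462 - 522 = -60
d × e = (728, -886, -60)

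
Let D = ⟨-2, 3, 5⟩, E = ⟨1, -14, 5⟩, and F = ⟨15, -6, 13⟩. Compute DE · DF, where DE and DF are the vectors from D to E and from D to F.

DE = E − D = (3, -17, 0)
DF = F − D = (17, -9, 8)
DE · DF = 3·17 + (-17)·(-9) + 0·8 = 51 + 153 + 0 = 204

204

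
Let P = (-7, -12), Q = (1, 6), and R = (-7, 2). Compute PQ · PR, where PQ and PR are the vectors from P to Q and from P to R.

PQ = Q − P = (8, 18)
PR = R − P = (0, 14)
PQ · PR = 8·0 + 18·14 = 0 + 252 = 252

252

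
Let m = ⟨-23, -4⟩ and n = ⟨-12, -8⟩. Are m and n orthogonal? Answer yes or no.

no

m · n = (-23)·(-12) + (-4)·(-8) = 276 + 32 = 308
Nonzero, so the vectors are not orthogonal.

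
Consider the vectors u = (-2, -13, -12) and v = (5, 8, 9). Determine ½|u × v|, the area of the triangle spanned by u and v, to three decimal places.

i: (-13)·9 - (-12)·8 = -117 - (-96) = -21
j: (-12)·5 - (-2)·9 = -60 - (-18) = -42
k: (-2)·8 - (-13)·5 = -16 - (-65) = 49
u × v = (-21, -42, 49)
|u × v| = √((-21)² + (-42)² + 49²) = √4606 ≈ 67.8675
area = ½ · 67.8675 ≈ 33.934

33.934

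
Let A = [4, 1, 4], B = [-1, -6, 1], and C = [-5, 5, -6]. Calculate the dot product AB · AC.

AB = B − A = (-5, -7, -3)
AC = C − A = (-9, 4, -10)
AB · AC = (-5)·(-9) + (-7)·4 + (-3)·(-10) = 45 - 28 + 30 = 47

47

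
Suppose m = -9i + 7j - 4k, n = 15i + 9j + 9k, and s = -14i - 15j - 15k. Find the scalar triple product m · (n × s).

1089

n × s:
i: 9·(-15) - 9·(-15) = -135 - (-135) = 0
j: 9·(-14) - 15·(-15) = -126 - (-225) = 99
k: 15·(-15) - 9·(-14) = -225 - (-126) = -99
n × s = (0, 99, -99)
m · (n × s) = (-9)·0 + 7·99 + (-4)·(-99) = 0 + 693 + 396 = 1089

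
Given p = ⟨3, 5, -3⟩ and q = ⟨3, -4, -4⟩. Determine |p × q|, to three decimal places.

41.976

i: 5·(-4) - (-3)·(-4) = -20 - 12 = -32
j: (-3)·3 - 3·(-4) = -9 - (-12) = 3
k: 3·(-4) - 5·3 = -12 - 15 = -27
p × q = (-32, 3, -27)
|p × q| = √((-32)² + 3² + (-27)²) = √1762 ≈ 41.9762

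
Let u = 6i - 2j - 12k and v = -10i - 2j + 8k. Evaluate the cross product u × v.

i: (-2)·8 - (-12)·(-2) = -16 - 24 = -40
j: (-12)·(-10) - 6·8 = 120 - 48 = 72
k: 6·(-2) - (-2)·(-10) = -12 - 20 = -32
u × v = (-40, 72, -32)

(-40, 72, -32)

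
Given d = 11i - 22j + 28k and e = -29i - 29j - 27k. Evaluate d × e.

(1406, -515, -957)

i: (-22)·(-27) - 28·(-29) = 594 - (-812) = 1406
j: 28·(-29) - 11·(-27) = -812 - (-297) = -515
k: 11·(-29) - (-22)·(-29) = -319 - 638 = -957
d × e = (1406, -515, -957)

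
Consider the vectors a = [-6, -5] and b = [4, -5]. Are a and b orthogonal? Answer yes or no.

a · b = (-6)·4 + (-5)·(-5) = -24 + 25 = 1
Nonzero, so the vectors are not orthogonal.

no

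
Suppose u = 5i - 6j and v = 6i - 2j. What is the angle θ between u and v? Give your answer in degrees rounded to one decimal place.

31.8

u · v = 5·6 + (-6)·(-2) = 30 + 12 = 42
|u|² = 25 + 36 = 61,  |u| = √61 ≈ 7.810250
|v|² = 36 + 4 = 40,  |v| = √40 ≈ 6.324555
cos θ = 42 / (7.810250 · 6.324555) ≈ 0.85027
θ = arccos(0.85027) ≈ 31.8°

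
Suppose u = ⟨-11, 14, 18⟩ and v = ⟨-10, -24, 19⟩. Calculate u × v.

(698, 29, 404)

i: 14·19 - 18·(-24) = 266 - (-432) = 698
j: 18·(-10) - (-11)·19 = -180 - (-209) = 29
k: (-11)·(-24) - 14·(-10) = 264 - (-140) = 404
u × v = (698, 29, 404)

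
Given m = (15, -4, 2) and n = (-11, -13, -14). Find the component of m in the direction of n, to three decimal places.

m · n = 15·(-11) + (-4)·(-13) + 2·(-14) = -165 + 52 - 28 = -141
|n| = √(121 + 169 + 196) = √486 ≈ 22.0454
comp_n m = -141 / √486 ≈ -6.396

-6.396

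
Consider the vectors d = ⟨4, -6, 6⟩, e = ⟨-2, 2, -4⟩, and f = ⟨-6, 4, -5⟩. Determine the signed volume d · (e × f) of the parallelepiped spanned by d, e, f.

e × f:
i: 2·(-5) - (-4)·4 = -10 - (-16) = 6
j: (-4)·(-6) - (-2)·(-5) = 24 - 10 = 14
k: (-2)·4 - 2·(-6) = -8 - (-12) = 4
e × f = (6, 14, 4)
d · (e × f) = 4·6 + (-6)·14 + 6·4 = 24 - 84 + 24 = -36

-36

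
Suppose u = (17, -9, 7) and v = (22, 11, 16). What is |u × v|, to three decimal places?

i: (-9)·16 - 7·11 = -144 - 77 = -221
j: 7·22 - 17·16 = 154 - 272 = -118
k: 17·11 - (-9)·22 = 187 - (-198) = 385
u × v = (-221, -118, 385)
|u × v| = √((-221)² + (-118)² + 385²) = √210990 ≈ 459.3365

459.336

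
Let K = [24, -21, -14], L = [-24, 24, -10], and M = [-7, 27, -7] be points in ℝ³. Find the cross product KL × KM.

(123, 212, -909)

KL = (-48, 45, 4)
KM = (-31, 48, 7)
i: 45·7 - 4·48 = 315 - 192 = 123
j: 4·(-31) - (-48)·7 = -124 - (-336) = 212
k: (-48)·48 - 45·(-31) = -2304 - (-1395) = -909
KL × KM = (123, 212, -909)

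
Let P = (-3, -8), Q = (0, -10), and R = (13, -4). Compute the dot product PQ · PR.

40

PQ = Q − P = (3, -2)
PR = R − P = (16, 4)
PQ · PR = 3·16 + (-2)·4 = 48 - 8 = 40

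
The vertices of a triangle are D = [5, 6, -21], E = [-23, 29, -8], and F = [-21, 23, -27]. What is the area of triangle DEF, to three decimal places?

DE = (-28, 23, 13),  DF = (-26, 17, -6)
i: 23·(-6) - 13·17 = -138 - 221 = -359
j: 13·(-26) - (-28)·(-6) = -338 - 168 = -506
k: (-28)·17 - 23·(-26) = -476 - (-598) = 122
DE × DF = (-359, -506, 122)
|DE × DF| = √399801 ≈ 632.2982
area = ½ · 632.2982 ≈ 316.149

316.149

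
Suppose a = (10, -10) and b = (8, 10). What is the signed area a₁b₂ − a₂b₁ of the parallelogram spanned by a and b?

180

10·10 - (-10)·8 = 100 - (-80) = 180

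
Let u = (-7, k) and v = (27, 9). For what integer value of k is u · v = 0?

21

u · v = (-7)·27 + k·9 = -189 + 9k
Set equal to 0: 9k = 189, so k = 21.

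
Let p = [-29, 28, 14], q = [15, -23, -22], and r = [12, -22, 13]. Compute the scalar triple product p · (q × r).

q × r:
i: (-23)·13 - (-22)·(-22) = -299 - 484 = -783
j: (-22)·12 - 15·13 = -264 - 195 = -459
k: 15·(-22) - (-23)·12 = -330 - (-276) = -54
q × r = (-783, -459, -54)
p · (q × r) = (-29)·(-783) + 28·(-459) + 14·(-54) = 22707 - 12852 - 756 = 9099

9099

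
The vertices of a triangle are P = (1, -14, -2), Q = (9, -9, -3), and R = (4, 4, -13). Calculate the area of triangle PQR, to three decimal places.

79.428

PQ = (8, 5, -1),  PR = (3, 18, -11)
i: 5·(-11) - (-1)·18 = -55 - (-18) = -37
j: (-1)·3 - 8·(-11) = -3 - (-88) = 85
k: 8·18 - 5·3 = 144 - 15 = 129
PQ × PR = (-37, 85, 129)
|PQ × PR| = √25235 ≈ 158.8553
area = ½ · 158.8553 ≈ 79.428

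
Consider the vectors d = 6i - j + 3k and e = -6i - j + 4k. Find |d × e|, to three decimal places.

43.692

i: (-1)·4 - 3·(-1) = -4 - (-3) = -1
j: 3·(-6) - 6·4 = -18 - 24 = -42
k: 6·(-1) - (-1)·(-6) = -6 - 6 = -12
d × e = (-1, -42, -12)
|d × e| = √((-1)² + (-42)² + (-12)²) = √1909 ≈ 43.6921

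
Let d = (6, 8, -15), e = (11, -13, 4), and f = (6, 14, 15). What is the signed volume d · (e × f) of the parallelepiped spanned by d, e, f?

e × f:
i: (-13)·15 - 4·14 = -195 - 56 = -251
j: 4·6 - 11·15 = 24 - 165 = -141
k: 11·14 - (-13)·6 = 154 - (-78) = 232
e × f = (-251, -141, 232)
d · (e × f) = 6·(-251) + 8·(-141) + (-15)·232 = -1506 - 1128 - 3480 = -6114

-6114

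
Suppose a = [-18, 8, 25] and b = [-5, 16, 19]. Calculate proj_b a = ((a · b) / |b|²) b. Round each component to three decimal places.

a · b = (-18)·(-5) + 8·16 + 25·19 = 90 + 128 + 475 = 693
|b|² = 25 + 256 + 361 = 642
proj_b a = (693/642) · (-5, 16, 19) ≈ (-5.397, 17.271, 20.509)

(-5.397, 17.271, 20.509)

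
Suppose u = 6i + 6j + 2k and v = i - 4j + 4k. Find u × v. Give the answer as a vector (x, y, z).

(32, -22, -30)

i: 6·4 - 2·(-4) = 24 - (-8) = 32
j: 2·1 - 6·4 = 2 - 24 = -22
k: 6·(-4) - 6·1 = -24 - 6 = -30
u × v = (32, -22, -30)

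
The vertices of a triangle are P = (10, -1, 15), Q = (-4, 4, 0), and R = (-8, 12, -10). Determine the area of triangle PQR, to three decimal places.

PQ = (-14, 5, -15),  PR = (-18, 13, -25)
i: 5·(-25) - (-15)·13 = -125 - (-195) = 70
j: (-15)·(-18) - (-14)·(-25) = 270 - 350 = -80
k: (-14)·13 - 5·(-18) = -182 - (-90) = -92
PQ × PR = (70, -80, -92)
|PQ × PR| = √19764 ≈ 140.5845
area = ½ · 140.5845 ≈ 70.292

70.292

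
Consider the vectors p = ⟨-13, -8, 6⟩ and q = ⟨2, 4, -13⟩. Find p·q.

-136

p · q = (-13)·2 + (-8)·4 + 6·(-13) = -26 - 32 - 78 = -136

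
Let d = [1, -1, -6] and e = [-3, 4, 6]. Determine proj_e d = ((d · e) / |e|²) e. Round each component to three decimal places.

(2.115, -2.820, -4.230)

d · e = 1·(-3) + (-1)·4 + (-6)·6 = -3 - 4 - 36 = -43
|e|² = 9 + 16 + 36 = 61
proj_e d = (-43/61) · (-3, 4, 6) ≈ (2.115, -2.820, -4.230)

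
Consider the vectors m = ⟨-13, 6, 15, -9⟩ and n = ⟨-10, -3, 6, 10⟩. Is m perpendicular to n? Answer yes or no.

no

m · n = (-13)·(-10) + 6·(-3) + 15·6 + (-9)·10 = 130 - 18 + 90 - 90 = 112
Nonzero, so the vectors are not orthogonal.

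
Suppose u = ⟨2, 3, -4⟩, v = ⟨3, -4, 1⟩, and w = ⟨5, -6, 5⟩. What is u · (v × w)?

v × w:
i: (-4)·5 - 1·(-6) = -20 - (-6) = -14
j: 1·5 - 3·5 = 5 - 15 = -10
k: 3·(-6) - (-4)·5 = -18 - (-20) = 2
v × w = (-14, -10, 2)
u · (v × w) = 2·(-14) + 3·(-10) + (-4)·2 = -28 - 30 - 8 = -66

-66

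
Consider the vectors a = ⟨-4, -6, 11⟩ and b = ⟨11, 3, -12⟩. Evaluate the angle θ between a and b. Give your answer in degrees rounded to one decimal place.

153.0

a · b = (-4)·11 + (-6)·3 + 11·(-12) = -44 - 18 - 132 = -194
|a|² = 16 + 36 + 121 = 173,  |a| = √173 ≈ 13.152946
|b|² = 121 + 9 + 144 = 274,  |b| = √274 ≈ 16.552945
cos θ = -194 / (13.152946 · 16.552945) ≈ -0.89105
θ = arccos(-0.89105) ≈ 153.0°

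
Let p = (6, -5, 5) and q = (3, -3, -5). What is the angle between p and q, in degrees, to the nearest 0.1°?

p · q = 6·3 + (-5)·(-3) + 5·(-5) = 18 + 15 - 25 = 8
|p|² = 36 + 25 + 25 = 86,  |p| = √86 ≈ 9.273618
|q|² = 9 + 9 + 25 = 43,  |q| = √43 ≈ 6.557439
cos θ = 8 / (9.273618 · 6.557439) ≈ 0.13155
θ = arccos(0.13155) ≈ 82.4°

82.4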